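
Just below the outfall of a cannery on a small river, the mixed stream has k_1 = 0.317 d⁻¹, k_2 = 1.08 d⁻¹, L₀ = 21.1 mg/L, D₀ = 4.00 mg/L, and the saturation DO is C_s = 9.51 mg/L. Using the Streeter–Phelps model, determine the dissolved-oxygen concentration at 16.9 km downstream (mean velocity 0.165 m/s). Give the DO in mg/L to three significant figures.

Travel time t = x/v = 16.9 km / (0.165 m/s) = 16900 m / 0.165 m/s = 102400 s = 1.185 d.
k_1 L₀/(k_2−k_1) = 0.317×21.1/(1.08−0.317) = 6.689/0.7630 = 8.766 mg/L.
e^(−k_1 t) = e^(−0.317×1.185) = 0.6867; e^(−k_2 t) = e^(−1.08×1.185) = 0.2780.
D = 8.766 × (0.6867 − 0.2780) + 4.00 × 0.2780 = 3.584 + 1.112 = 4.695 mg/L.
DO = C_s − D = 9.51 − 4.695 = 4.815 mg/L.

DO ≈ 4.81 mg/L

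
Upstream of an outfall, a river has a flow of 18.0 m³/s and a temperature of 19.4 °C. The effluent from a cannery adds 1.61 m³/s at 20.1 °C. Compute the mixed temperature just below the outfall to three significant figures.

Flow-weighted mixing: C = (Q_r C_r + Q_w C_w)/(Q_r + Q_w)
= (18.0×19.4 + 1.61×20.1)/(18.0 + 1.61) = 381.6/19.61 = 19.46 °C.

19.5 °C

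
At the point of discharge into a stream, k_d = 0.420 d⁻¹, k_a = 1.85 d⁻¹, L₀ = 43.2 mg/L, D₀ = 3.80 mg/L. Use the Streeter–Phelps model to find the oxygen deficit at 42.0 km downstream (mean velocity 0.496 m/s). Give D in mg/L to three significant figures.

D ≈ 6.96 mg/L

Travel time t = x/v = 42.0 km / (0.496 m/s) = 42000 m / 0.496 m/s = 84680 s = 0.9801 d.
k_d L₀/(k_a−k_d) = 0.420×43.2/(1.85−0.420) = 18.14/1.430 = 12.69 mg/L.
e^(−k_d t) = e^(−0.420×0.9801) = 0.6626; e^(−k_a t) = e^(−1.85×0.9801) = 0.1631.
D = 12.69 × (0.6626 − 0.1631) + 3.80 × 0.1631 = 6.337 + 0.6200 = 6.957 mg/L.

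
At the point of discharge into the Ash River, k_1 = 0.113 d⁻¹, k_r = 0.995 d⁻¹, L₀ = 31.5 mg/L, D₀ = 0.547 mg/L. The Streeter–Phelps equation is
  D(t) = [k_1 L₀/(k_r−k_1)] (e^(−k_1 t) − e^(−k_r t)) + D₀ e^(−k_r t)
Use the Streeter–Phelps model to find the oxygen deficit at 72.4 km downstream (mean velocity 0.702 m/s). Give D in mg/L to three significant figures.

D ≈ 2.46 mg/L

Travel time t = x/v = 72.4 km / (0.702 m/s) = 72400 m / 0.702 m/s = 103100 s = 1.194 d.
k_1 L₀/(k_r−k_1) = 0.113×31.5/(0.995−0.113) = 3.559/0.8820 = 4.036 mg/L.
e^(−k_1 t) = e^(−0.113×1.194) = 0.8738; e^(−k_r t) = e^(−0.995×1.194) = 0.3049.
D = 4.036 × (0.8738 − 0.3049) + 0.547 × 0.3049 = 2.296 + 0.1668 = 2.463 mg/L.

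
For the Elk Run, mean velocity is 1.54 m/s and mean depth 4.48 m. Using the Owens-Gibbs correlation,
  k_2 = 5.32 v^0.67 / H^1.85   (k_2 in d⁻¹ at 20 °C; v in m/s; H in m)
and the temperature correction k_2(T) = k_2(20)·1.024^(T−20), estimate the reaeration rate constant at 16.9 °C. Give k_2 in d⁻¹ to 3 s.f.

k_2 ≈ 0.412 d⁻¹

k_2(20) = 5.32 × 1.54^0.67 / 4.48^1.85 = 5.32 × 1.335 / 16.03 = 0.4433 d⁻¹.
k_2(16.9) = 0.4433 × 1.024^(16.9−20) = 0.4433 × 0.9291 = 0.4119 d⁻¹.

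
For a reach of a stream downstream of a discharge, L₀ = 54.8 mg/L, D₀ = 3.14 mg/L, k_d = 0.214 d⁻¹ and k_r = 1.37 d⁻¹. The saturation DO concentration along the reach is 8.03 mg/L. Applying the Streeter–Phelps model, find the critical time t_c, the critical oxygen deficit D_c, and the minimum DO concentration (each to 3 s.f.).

t_c ≈ 1.29 d; D_c ≈ 6.50 mg/L; min DO ≈ 1.53 mg/L

At the critical point dD/dt = 0, so k_d L₀ e^(−k_d t) = k_r D. Substituting D(t) from the Streeter–Phelps equation and solving for t gives
t_c = ln[(k_r/k_d)(1 − D₀(k_r−k_d)/(k_d L₀))] / (k_r−k_d).
Here k_r−k_d = 1.156 d⁻¹ and 1 − D₀(k_r−k_d)/(k_d L₀) = 1 − 3.14×1.156/(0.214×54.8) = 0.6905, so
t_c = ln(6.402 × 0.6905) / 1.156 = 1.486 / 1.156 = 1.286 d.
L(t_c) = L₀ e^(−k_d t_c) = 54.8 × 0.7595 = 41.62 mg/L, and at the critical point k_r D_c = k_d L, so D_c = (0.214/1.37) × 41.62 = 6.501 mg/L.
Minimum DO = C_s − D_c = 8.03 − 6.501 = 1.529 mg/L.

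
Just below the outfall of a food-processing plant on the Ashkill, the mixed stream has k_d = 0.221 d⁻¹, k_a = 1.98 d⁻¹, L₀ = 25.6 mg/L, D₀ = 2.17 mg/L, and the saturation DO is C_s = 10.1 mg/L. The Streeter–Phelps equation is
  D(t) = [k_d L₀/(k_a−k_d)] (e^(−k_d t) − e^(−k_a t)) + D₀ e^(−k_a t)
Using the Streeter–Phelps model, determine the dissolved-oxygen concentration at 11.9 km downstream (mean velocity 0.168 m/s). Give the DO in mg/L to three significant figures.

Travel time t = x/v = 11.9 km / (0.168 m/s) = 11900 m / 0.168 m/s = 70830 s = 0.8198 d.
k_d L₀/(k_a−k_d) = 0.221×25.6/(1.98−0.221) = 5.658/1.759 = 3.216 mg/L.
e^(−k_d t) = e^(−0.221×0.8198) = 0.8343; e^(−k_a t) = e^(−1.98×0.8198) = 0.1973.
D = 3.216 × (0.8343 − 0.1973) + 2.17 × 0.1973 = 2.049 + 0.4280 = 2.477 mg/L.
DO = C_s − D = 10.1 − 2.477 = 7.623 mg/L.

DO ≈ 7.62 mg/L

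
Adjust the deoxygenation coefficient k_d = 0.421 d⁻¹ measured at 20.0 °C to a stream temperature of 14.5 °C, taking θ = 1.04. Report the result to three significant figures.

k_d(T₂) = k_d(T₁) · θ^(T₂−T₁) = 0.421 × 1.04^(14.5−20.0)
= 0.421 × 1.04^-5.50 = 0.421 × 0.8060 = 0.3393 d⁻¹.

k_d ≈ 0.339 d⁻¹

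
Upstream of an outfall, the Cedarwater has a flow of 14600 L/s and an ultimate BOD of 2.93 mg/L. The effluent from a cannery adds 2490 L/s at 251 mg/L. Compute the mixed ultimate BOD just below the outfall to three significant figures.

Flow-weighted mixing: C = (Q_r C_r + Q_w C_w)/(Q_r + Q_w)
= (14600×2.93 + 2490×251)/(14600 + 2490) = 667800/17090 = 39.07 mg/L.

39.1 mg/L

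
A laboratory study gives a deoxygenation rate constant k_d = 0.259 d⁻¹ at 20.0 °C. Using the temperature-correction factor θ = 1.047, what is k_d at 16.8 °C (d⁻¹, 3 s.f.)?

k_d(T₂) = k_d(T₁) · θ^(T₂−T₁) = 0.259 × 1.047^(16.8−20.0)
= 0.259 × 1.047^-3.20 = 0.259 × 0.8633 = 0.2236 d⁻¹.

k_d ≈ 0.224 d⁻¹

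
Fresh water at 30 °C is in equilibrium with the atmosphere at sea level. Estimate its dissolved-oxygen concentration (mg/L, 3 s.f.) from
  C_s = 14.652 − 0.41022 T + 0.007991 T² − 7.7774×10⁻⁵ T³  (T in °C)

C_s ≈ 7.44 mg/L

C_s = 14.652 − 0.41022×30 + 0.007991×30² − 7.7774×10⁻⁵×30³ = 7.437 mg/L.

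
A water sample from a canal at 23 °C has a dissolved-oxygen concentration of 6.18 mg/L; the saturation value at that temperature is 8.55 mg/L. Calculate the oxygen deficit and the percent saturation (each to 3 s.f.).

D ≈ 2.37 mg/L; 72.3 % saturation

D = C_s − C = 8.55 − 6.18 = 2.37 mg/L.
% saturation = 6.18/8.55 × 100 = 72.3 %.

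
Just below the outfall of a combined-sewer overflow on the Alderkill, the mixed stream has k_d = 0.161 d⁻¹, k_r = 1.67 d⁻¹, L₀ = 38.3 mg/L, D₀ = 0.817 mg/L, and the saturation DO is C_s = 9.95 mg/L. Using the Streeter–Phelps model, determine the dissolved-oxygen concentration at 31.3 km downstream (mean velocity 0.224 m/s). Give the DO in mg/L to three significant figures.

DO ≈ 7.02 mg/L

Travel time t = x/v = 31.3 km / (0.224 m/s) = 31300 m / 0.224 m/s = 139700 s = 1.617 d.
k_d L₀/(k_r−k_d) = 0.161×38.3/(1.67−0.161) = 6.166/1.509 = 4.086 mg/L.
e^(−k_d t) = e^(−0.161×1.617) = 0.7708; e^(−k_r t) = e^(−1.67×1.617) = 0.06715.
D = 4.086 × (0.7708 − 0.06715) + 0.817 × 0.06715 = 2.875 + 0.05486 = 2.930 mg/L.
DO = C_s − D = 9.95 − 2.930 = 7.020 mg/L.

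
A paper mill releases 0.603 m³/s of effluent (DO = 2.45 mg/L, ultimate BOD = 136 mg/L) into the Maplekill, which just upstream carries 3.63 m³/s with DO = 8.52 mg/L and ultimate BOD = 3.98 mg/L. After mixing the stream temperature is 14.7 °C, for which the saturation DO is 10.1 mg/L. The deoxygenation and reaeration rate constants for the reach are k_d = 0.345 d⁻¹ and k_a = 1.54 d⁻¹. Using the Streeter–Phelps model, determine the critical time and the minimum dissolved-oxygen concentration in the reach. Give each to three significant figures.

t_c ≈ 0.863 d; minimum DO ≈ 6.31 mg/L

Mixed DO = (3.63×8.52 + 0.603×2.45)/(3.63+0.603) = 32.40/4.233 = 7.655 mg/L.
Mixed L₀ = (3.63×3.98 + 0.603×136)/(4.233) = 96.46/4.233 = 22.79 mg/L.
Initial deficit D₀ = C_s − DO₀ = 10.1 − 7.655 = 2.445 mg/L.
t_c = (1/1.195) ln[(1.54/0.345)(1 − 2.445×1.195/(0.345×22.79))] = 0.8368 × ln(2.805) = 0.8631 d.
D_c = (0.345/1.54) × 22.79 × e^(−0.345×0.8631) = 0.2240 × 22.79 × 0.7425 = 3.790 mg/L.
Minimum DO = 10.1 − 3.790 = 6.310 mg/L.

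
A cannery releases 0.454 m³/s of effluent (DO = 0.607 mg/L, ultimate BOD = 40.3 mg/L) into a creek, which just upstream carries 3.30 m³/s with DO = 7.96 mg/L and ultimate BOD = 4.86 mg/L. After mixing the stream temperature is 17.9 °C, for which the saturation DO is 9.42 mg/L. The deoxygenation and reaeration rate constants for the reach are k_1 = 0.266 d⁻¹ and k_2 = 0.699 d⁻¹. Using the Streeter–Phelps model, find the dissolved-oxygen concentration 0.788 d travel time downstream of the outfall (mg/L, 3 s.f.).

DO ≈ 6.75 mg/L

Mixed DO = (3.30×7.96 + 0.454×0.607)/(3.30+0.454) = 26.54/3.754 = 7.071 mg/L.
Mixed L₀ = (3.30×4.86 + 0.454×40.3)/(3.754) = 34.33/3.754 = 9.146 mg/L.
Initial deficit D₀ = C_s − DO₀ = 9.42 − 7.071 = 2.349 mg/L.
D(0.788) = [0.266×9.146/(0.699−0.266)](e^(−0.266×0.788) − e^(−0.699×0.788)) + 2.349 e^(−0.699×0.788)
= 5.619 × (0.8109 − 0.5765) + 2.349 × 0.5765 = 2.671 mg/L.
DO = 9.42 − 2.671 = 6.749 mg/L.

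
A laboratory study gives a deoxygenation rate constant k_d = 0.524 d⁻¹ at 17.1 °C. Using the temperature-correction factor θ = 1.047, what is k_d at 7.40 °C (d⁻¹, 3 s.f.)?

k_d(T₂) = k_d(T₁) · θ^(T₂−T₁) = 0.524 × 1.047^(7.40−17.1)
= 0.524 × 1.047^-9.70 = 0.524 × 0.6405 = 0.3356 d⁻¹.

k_d ≈ 0.336 d⁻¹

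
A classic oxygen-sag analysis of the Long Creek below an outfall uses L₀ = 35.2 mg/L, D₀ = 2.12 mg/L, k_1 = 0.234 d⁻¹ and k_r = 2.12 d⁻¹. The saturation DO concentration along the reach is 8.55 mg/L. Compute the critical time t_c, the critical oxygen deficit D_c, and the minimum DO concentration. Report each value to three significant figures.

t_c ≈ 0.816 d; D_c ≈ 3.21 mg/L; min DO ≈ 5.34 mg/L

At the critical point dD/dt = 0, so k_1 L₀ e^(−k_1 t) = k_r D. Substituting D(t) from the Streeter–Phelps equation and solving for t gives
t_c = ln[(k_r/k_1)(1 − D₀(k_r−k_1)/(k_1 L₀))] / (k_r−k_1).
Here k_r−k_1 = 1.886 d⁻¹ and 1 − D₀(k_r−k_1)/(k_1 L₀) = 1 − 2.12×1.886/(0.234×35.2) = 0.5146, so
t_c = ln(9.060 × 0.5146) / 1.886 = 1.539 / 1.886 = 0.8162 d.
L(t_c) = L₀ e^(−k_1 t_c) = 35.2 × 0.8261 = 29.08 mg/L, and at the critical point k_r D_c = k_1 L, so D_c = (0.234/2.12) × 29.08 = 3.210 mg/L.
Minimum DO = C_s − D_c = 8.55 − 3.210 = 5.340 mg/L.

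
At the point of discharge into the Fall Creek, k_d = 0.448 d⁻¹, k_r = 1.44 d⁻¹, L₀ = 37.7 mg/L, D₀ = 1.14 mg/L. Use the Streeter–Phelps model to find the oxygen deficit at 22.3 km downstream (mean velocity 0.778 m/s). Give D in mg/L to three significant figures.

Travel time t = x/v = 22.3 km / (0.778 m/s) = 22300 m / 0.778 m/s = 28660 s = 0.3318 d.
k_d L₀/(k_r−k_d) = 0.448×37.7/(1.44−0.448) = 16.89/0.9920 = 17.03 mg/L.
e^(−k_d t) = e^(−0.448×0.3318) = 0.8619; e^(−k_r t) = e^(−1.44×0.3318) = 0.6202.
D = 17.03 × (0.8619 − 0.6202) + 1.14 × 0.6202 = 4.115 + 0.7070 = 4.822 mg/L.

D ≈ 4.82 mg/L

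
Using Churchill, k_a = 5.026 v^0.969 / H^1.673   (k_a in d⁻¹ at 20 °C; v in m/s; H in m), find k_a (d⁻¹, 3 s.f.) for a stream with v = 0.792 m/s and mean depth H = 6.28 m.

k_a ≈ 0.185 d⁻¹

k_a = 5.026 × 0.792^0.969 / 6.28^1.673 = 5.026 × 0.7977 / 21.63 = 0.1854 d⁻¹.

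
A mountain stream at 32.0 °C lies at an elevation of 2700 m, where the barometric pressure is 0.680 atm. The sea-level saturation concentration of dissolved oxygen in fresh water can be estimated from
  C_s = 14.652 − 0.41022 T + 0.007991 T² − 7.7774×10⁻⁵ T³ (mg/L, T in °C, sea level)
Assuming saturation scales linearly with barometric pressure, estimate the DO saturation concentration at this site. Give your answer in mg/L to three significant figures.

At sea level: C_s = 14.652 − 0.41022×32.0 + 0.007991×32.0² − 7.7774×10⁻⁵×32.0³ = 7.159 mg/L.
Pressure correction: C_s' = 7.159 × 0.680 = 4.868 mg/L.

C_s ≈ 4.87 mg/L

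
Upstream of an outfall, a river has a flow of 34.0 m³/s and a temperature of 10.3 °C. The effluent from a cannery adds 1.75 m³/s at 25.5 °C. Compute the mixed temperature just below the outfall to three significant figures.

11.0 °C

Flow-weighted mixing: C = (Q_r C_r + Q_w C_w)/(Q_r + Q_w)
= (34.0×10.3 + 1.75×25.5)/(34.0 + 1.75) = 394.8/35.75 = 11.04 °C.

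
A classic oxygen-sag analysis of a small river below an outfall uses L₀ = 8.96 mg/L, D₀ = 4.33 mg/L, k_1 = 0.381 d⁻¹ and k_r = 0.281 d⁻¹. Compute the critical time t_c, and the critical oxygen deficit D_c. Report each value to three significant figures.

t_c = [1/(k_r−k_1)] ln[(k_r/k_1)(1 − D₀(k_r−k_1)/(k_1 L₀))]
= [1/(0.281−0.381)] ln[(0.281/0.381)(1 − 4.33×-0.1000/(0.381×8.96))]
= (1/-0.1000) ln[0.7375 × 1.127] = -10.00 × ln(0.8311) = -10.00 × -0.1850 = 1.850 d.
L(t_c) = L₀ e^(−k_1 t_c) = 8.96 × 0.4941 = 4.427 mg/L, and at the critical point k_r D_c = k_1 L, so D_c = (0.381/0.281) × 4.427 = 6.003 mg/L.

t_c ≈ 1.85 d; D_c ≈ 6.00 mg/L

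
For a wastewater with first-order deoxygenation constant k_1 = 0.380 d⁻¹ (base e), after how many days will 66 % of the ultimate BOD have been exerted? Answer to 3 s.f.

t ≈ 2.84 d

y/L₀ = 1 − e^(−k_1 t) = 0.66 ⇒ e^(−k_1 t) = 0.340
t = −ln(0.340) / 0.380 = 1.079 / 0.380 = 2.839 d.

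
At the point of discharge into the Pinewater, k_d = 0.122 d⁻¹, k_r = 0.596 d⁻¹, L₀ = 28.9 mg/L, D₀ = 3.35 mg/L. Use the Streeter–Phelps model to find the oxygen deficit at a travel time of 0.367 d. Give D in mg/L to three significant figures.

D ≈ 3.83 mg/L

k_d L₀/(k_r−k_d) = 0.122×28.9/(0.596−0.122) = 3.526/0.4740 = 7.438 mg/L.
e^(−k_d t) = e^(−0.122×0.3670) = 0.9562; e^(−k_r t) = e^(−0.596×0.3670) = 0.8035.
D = 7.438 × (0.9562 − 0.8035) + 3.35 × 0.8035 = 1.136 + 2.692 = 3.828 mg/L.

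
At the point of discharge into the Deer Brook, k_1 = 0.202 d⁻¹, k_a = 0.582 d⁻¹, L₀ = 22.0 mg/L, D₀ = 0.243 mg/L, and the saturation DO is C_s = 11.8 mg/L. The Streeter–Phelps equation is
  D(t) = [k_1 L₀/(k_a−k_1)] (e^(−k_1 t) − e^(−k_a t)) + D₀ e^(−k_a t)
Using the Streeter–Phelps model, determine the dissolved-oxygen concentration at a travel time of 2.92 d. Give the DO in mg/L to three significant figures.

DO ≈ 7.41 mg/L

k_1 L₀/(k_a−k_1) = 0.202×22.0/(0.582−0.202) = 4.444/0.3800 = 11.69 mg/L.
e^(−k_1 t) = e^(−0.202×2.920) = 0.5544; e^(−k_a t) = e^(−0.582×2.920) = 0.1828.
D = 11.69 × (0.5544 − 0.1828) + 0.243 × 0.1828 = 4.346 + 0.04442 = 4.391 mg/L.
DO = C_s − D = 11.8 − 4.391 = 7.409 mg/L.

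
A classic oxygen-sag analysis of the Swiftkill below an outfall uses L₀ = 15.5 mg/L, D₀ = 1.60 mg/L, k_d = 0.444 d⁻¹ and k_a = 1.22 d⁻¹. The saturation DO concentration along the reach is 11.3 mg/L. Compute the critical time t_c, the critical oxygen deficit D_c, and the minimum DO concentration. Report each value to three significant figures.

t_c ≈ 1.05 d; D_c ≈ 3.55 mg/L; min DO ≈ 7.75 mg/L

With k_a/k_d = 2.748 and 1 − D₀(k_a−k_d)/(k_d L₀) = 0.8196,
t_c = ln(2.748 × 0.8196) / (1.22 − 0.444) = ln(2.252) / 0.7760 = 0.8118/0.7760 = 1.046 d.
D_c = (k_d/k_a) L₀ e^(−k_d t_c) = (0.444/1.22) × 15.5 × e^(−0.444×1.046) = 0.3639 × 15.5 × 0.6284 = 3.545 mg/L.
Minimum DO = C_s − D_c = 11.3 − 3.545 = 7.755 mg/L.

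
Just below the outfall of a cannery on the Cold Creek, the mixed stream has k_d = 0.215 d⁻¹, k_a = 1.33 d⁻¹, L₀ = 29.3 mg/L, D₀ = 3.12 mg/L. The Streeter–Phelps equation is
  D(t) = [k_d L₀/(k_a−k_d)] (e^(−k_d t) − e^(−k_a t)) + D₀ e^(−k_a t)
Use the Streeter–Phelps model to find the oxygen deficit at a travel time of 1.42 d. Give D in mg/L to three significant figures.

k_d L₀/(k_a−k_d) = 0.215×29.3/(1.33−0.215) = 6.300/1.115 = 5.650 mg/L.
e^(−k_d t) = e^(−0.215×1.420) = 0.7369; e^(−k_a t) = e^(−1.33×1.420) = 0.1513.
D = 5.650 × (0.7369 − 0.1513) + 3.12 × 0.1513 = 3.309 + 0.4720 = 3.781 mg/L.

D ≈ 3.78 mg/L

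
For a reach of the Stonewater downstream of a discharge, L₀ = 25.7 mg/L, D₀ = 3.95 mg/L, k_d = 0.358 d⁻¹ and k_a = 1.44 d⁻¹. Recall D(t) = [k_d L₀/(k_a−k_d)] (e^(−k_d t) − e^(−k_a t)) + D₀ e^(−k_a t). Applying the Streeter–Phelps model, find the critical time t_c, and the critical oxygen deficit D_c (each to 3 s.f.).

t_c ≈ 0.709 d; D_c ≈ 4.96 mg/L

t_c = [1/(k_a−k_d)] ln[(k_a/k_d)(1 − D₀(k_a−k_d)/(k_d L₀))]
= [1/(1.44−0.358)] ln[(1.44/0.358)(1 − 3.95×1.082/(0.358×25.7))]
= (1/1.082) ln[4.022 × 0.5355] = 0.9242 × ln(2.154) = 0.9242 × 0.7673 = 0.7091 d.
L(t_c) = L₀ e^(−k_d t_c) = 25.7 × 0.7758 = 19.94 mg/L, and at the critical point k_a D_c = k_d L, so D_c = (0.358/1.44) × 19.94 = 4.957 mg/L.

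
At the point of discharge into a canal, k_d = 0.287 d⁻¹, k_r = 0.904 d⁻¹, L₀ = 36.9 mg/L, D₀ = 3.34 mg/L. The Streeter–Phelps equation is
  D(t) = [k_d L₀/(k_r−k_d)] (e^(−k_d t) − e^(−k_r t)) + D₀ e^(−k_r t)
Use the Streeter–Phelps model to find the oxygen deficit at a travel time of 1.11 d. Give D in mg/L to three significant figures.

k_d L₀/(k_r−k_d) = 0.287×36.9/(0.904−0.287) = 10.59/0.6170 = 17.16 mg/L.
e^(−k_d t) = e^(−0.287×1.110) = 0.7272; e^(−k_r t) = e^(−0.904×1.110) = 0.3666.
D = 17.16 × (0.7272 − 0.3666) + 3.34 × 0.3666 = 6.189 + 1.224 = 7.413 mg/L.

D ≈ 7.41 mg/L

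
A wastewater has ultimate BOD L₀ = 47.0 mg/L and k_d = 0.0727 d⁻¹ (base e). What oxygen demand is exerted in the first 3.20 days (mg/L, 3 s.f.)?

y ≈ 9.76 mg/L

y_t = L₀(1 − e^(−k_d t)) = 47.0 × (1 − e^(−0.0727×3.20))
= 47.0 × (1 − 0.7924) = 47.0 × 0.2076 = 9.755 mg/L.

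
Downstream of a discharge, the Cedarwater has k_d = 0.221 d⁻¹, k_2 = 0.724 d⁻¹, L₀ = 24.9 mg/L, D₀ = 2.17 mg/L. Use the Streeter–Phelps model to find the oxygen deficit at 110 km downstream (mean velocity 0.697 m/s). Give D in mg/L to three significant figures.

D ≈ 4.97 mg/L

Travel time t = x/v = 110 km / (0.697 m/s) = 110000 m / 0.697 m/s = 157800 s = 1.827 d.
k_d L₀/(k_2−k_d) = 0.221×24.9/(0.724−0.221) = 5.503/0.5030 = 10.94 mg/L.
e^(−k_d t) = e^(−0.221×1.827) = 0.6679; e^(−k_2 t) = e^(−0.724×1.827) = 0.2665.
D = 10.94 × (0.6679 − 0.2665) + 2.17 × 0.2665 = 4.391 + 0.5783 = 4.969 mg/L.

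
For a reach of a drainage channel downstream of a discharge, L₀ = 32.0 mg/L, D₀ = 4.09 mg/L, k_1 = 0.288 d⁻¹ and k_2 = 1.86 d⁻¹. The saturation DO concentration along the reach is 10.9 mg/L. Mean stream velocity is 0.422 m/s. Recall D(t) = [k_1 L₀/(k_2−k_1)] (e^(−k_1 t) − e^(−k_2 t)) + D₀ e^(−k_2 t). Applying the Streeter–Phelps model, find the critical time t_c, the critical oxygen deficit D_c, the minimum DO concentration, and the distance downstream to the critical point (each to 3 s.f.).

t_c ≈ 0.426 d; D_c ≈ 4.38 mg/L; min DO ≈ 6.52 mg/L; x_c ≈ 15.5 km

At the critical point dD/dt = 0, so k_1 L₀ e^(−k_1 t) = k_2 D. Substituting D(t) from the Streeter–Phelps equation and solving for t gives
t_c = ln[(k_2/k_1)(1 − D₀(k_2−k_1)/(k_1 L₀))] / (k_2−k_1).
Here k_2−k_1 = 1.572 d⁻¹ and 1 − D₀(k_2−k_1)/(k_1 L₀) = 1 − 4.09×1.572/(0.288×32.0) = 0.3024, so
t_c = ln(6.458 × 0.3024) / 1.572 = 0.6692 / 1.572 = 0.4257 d.
L(t_c) = L₀ e^(−k_1 t_c) = 32.0 × 0.8846 = 28.31 mg/L, and at the critical point k_2 D_c = k_1 L, so D_c = (0.288/1.86) × 28.31 = 4.383 mg/L.
Minimum DO = C_s − D_c = 10.9 − 4.383 = 6.517 mg/L.
x_c = v t_c = 0.422 m/s × 0.4257 d × 86400 s/d = 15520 m ≈ 15.5 km.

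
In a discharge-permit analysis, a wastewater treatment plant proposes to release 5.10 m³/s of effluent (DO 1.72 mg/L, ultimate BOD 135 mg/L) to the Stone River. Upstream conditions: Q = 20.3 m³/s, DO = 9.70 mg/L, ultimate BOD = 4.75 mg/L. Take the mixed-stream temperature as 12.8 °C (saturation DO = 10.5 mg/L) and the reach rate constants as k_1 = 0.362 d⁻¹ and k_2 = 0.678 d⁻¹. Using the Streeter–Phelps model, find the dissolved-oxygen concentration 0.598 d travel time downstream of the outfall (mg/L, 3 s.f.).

Mixed DO = (20.3×9.70 + 5.10×1.72)/(20.3+5.10) = 205.7/25.40 = 8.098 mg/L.
Mixed L₀ = (20.3×4.75 + 5.10×135)/(25.40) = 784.9/25.40 = 30.90 mg/L.
Initial deficit D₀ = C_s − DO₀ = 10.5 − 8.098 = 2.402 mg/L.
D(0.598) = [0.362×30.90/(0.678−0.362)](e^(−0.362×0.598) − e^(−0.678×0.598)) + 2.402 e^(−0.678×0.598)
= 35.40 × (0.8054 − 0.6667) + 2.402 × 0.6667 = 6.511 mg/L.
DO = 10.5 − 6.511 = 3.989 mg/L.

DO ≈ 3.99 mg/L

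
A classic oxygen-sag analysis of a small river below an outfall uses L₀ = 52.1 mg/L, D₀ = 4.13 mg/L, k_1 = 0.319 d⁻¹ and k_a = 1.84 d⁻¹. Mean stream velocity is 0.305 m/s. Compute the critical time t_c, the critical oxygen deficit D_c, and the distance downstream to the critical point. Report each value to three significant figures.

t_c ≈ 0.840 d; D_c ≈ 6.91 mg/L; x_c ≈ 22.1 km

t_c = [1/(k_a−k_1)] ln[(k_a/k_1)(1 − D₀(k_a−k_1)/(k_1 L₀))]
= [1/(1.84−0.319)] ln[(1.84/0.319)(1 − 4.13×1.521/(0.319×52.1))]
= (1/1.521) ln[5.768 × 0.6220] = 0.6575 × ln(3.588) = 0.6575 × 1.278 = 0.8400 d.
L(t_c) = L₀ e^(−k_1 t_c) = 52.1 × 0.7649 = 39.85 mg/L, and at the critical point k_a D_c = k_1 L, so D_c = (0.319/1.84) × 39.85 = 6.909 mg/L.
x_c = v t_c = 0.305 m/s × 0.8400 d × 86400 s/d = 22130 m ≈ 22.1 km.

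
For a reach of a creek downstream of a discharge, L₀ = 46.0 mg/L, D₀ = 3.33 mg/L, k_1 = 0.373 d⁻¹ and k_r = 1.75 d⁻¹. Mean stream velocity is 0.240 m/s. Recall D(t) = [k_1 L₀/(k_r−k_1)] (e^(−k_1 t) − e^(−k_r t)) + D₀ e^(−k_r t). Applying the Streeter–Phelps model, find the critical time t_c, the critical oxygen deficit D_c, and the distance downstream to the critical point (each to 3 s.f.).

t_c ≈ 0.897 d; D_c ≈ 7.02 mg/L; x_c ≈ 18.6 km

With k_r/k_1 = 4.692 and 1 − D₀(k_r−k_1)/(k_1 L₀) = 0.7328,
t_c = ln(4.692 × 0.7328) / (1.75 − 0.373) = ln(3.438) / 1.377 = 1.235/1.377 = 0.8968 d.
D_c = (k_1/k_r) L₀ e^(−k_1 t_c) = (0.373/1.75) × 46.0 × e^(−0.373×0.8968) = 0.2131 × 46.0 × 0.7157 = 7.017 mg/L.
x_c = v t_c = 0.240 m/s × 0.8968 d × 86400 s/d = 18600 m ≈ 18.6 km.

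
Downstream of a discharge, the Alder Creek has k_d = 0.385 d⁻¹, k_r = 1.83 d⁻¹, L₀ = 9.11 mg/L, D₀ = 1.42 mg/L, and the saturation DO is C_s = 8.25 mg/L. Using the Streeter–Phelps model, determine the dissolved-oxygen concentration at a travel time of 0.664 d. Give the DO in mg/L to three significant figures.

k_d L₀/(k_r−k_d) = 0.385×9.11/(1.83−0.385) = 3.507/1.445 = 2.427 mg/L.
e^(−k_d t) = e^(−0.385×0.6640) = 0.7744; e^(−k_r t) = e^(−1.83×0.6640) = 0.2967.
D = 2.427 × (0.7744 − 0.2967) + 1.42 × 0.2967 = 1.160 + 0.4213 = 1.581 mg/L.
DO = C_s − D = 8.25 − 1.581 = 6.669 mg/L.

DO ≈ 6.67 mg/L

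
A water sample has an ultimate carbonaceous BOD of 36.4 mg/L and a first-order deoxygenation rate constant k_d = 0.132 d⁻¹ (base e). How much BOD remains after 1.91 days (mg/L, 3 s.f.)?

L ≈ 28.3 mg/L

L_t = L₀ e^(−k_d t) = 36.4 × e^(−0.132×1.91) = 36.4 × 0.7772 = 28.29 mg/L.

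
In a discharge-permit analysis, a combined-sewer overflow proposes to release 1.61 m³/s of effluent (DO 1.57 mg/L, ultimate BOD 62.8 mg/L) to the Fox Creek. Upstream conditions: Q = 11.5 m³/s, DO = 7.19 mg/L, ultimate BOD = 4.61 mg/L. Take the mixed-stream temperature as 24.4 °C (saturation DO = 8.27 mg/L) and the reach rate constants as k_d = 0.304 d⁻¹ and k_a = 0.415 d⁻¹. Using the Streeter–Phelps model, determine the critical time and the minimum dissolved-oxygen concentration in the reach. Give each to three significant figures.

t_c ≈ 2.29 d; minimum DO ≈ 3.98 mg/L

Mixed DO = (11.5×7.19 + 1.61×1.57)/(11.5+1.61) = 85.21/13.11 = 6.500 mg/L.
Mixed L₀ = (11.5×4.61 + 1.61×62.8)/(13.11) = 154.1/13.11 = 11.76 mg/L.
Initial deficit D₀ = C_s − DO₀ = 8.27 − 6.500 = 1.770 mg/L.
t_c = (1/0.1110) ln[(0.415/0.304)(1 − 1.770×0.1110/(0.304×11.76))] = 9.009 × ln(1.290) = 2.295 d.
D_c = (0.304/0.415) × 11.76 × e^(−0.304×2.295) = 0.7325 × 11.76 × 0.4978 = 4.287 mg/L.
Minimum DO = 8.27 − 4.287 = 3.983 mg/L.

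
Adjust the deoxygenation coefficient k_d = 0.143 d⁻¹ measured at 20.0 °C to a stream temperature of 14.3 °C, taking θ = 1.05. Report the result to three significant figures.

k_d(T₂) = k_d(T₁) · θ^(T₂−T₁) = 0.143 × 1.05^(14.3−20.0)
= 0.143 × 1.05^-5.70 = 0.143 × 0.7572 = 0.1083 d⁻¹.

k_d ≈ 0.108 d⁻¹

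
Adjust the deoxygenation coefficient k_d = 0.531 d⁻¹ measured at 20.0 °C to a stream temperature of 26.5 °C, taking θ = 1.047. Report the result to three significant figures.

k_d ≈ 0.716 d⁻¹

k_d(T₂) = k_d(T₁) · θ^(T₂−T₁) = 0.531 × 1.047^(26.5−20.0)
= 0.531 × 1.047^6.50 = 0.531 × 1.348 = 0.7157 d⁻¹.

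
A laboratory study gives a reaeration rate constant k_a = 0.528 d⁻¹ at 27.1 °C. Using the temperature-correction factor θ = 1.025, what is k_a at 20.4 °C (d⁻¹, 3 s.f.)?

k_a ≈ 0.447 d⁻¹

k_a(T₂) = k_a(T₁) · θ^(T₂−T₁) = 0.528 × 1.025^(20.4−27.1)
= 0.528 × 1.025^-6.70 = 0.528 × 0.8475 = 0.4475 d⁻¹.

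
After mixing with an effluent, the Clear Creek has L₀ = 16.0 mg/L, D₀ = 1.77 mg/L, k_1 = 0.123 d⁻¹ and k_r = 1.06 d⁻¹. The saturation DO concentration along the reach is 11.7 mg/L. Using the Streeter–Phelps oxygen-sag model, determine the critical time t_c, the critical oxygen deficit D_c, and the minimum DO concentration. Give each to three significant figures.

t_c ≈ 0.325 d; D_c ≈ 1.78 mg/L; min DO ≈ 9.92 mg/L

With k_r/k_1 = 8.618 and 1 − D₀(k_r−k_1)/(k_1 L₀) = 0.1573,
t_c = ln(8.618 × 0.1573) / (1.06 − 0.123) = ln(1.355) / 0.9370 = 0.3041/0.9370 = 0.3245 d.
L(t_c) = L₀ e^(−k_1 t_c) = 16.0 × 0.9609 = 15.37 mg/L, and at the critical point k_r D_c = k_1 L, so D_c = (0.123/1.06) × 15.37 = 1.784 mg/L.
Minimum DO = C_s − D_c = 11.7 − 1.784 = 9.916 mg/L.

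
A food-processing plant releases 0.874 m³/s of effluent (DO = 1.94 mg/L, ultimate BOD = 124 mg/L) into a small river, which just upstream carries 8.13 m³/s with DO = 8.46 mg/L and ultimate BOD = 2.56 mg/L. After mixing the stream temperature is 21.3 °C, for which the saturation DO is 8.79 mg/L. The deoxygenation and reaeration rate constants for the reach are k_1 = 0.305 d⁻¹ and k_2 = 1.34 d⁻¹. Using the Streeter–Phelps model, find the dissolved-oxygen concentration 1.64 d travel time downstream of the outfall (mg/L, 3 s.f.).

DO ≈ 6.59 mg/L

Mixed DO = (8.13×8.46 + 0.874×1.94)/(8.13+0.874) = 70.48/9.004 = 7.827 mg/L.
Mixed L₀ = (8.13×2.56 + 0.874×124)/(9.004) = 129.2/9.004 = 14.35 mg/L.
Initial deficit D₀ = C_s − DO₀ = 8.79 − 7.827 = 0.9629 mg/L.
D(1.64) = [0.305×14.35/(1.34−0.305)](e^(−0.305×1.64) − e^(−1.34×1.64)) + 0.9629 e^(−1.34×1.64)
= 4.228 × (0.6064 − 0.1111) + 0.9629 × 0.1111 = 2.201 mg/L.
DO = 8.79 − 2.201 = 6.589 mg/L.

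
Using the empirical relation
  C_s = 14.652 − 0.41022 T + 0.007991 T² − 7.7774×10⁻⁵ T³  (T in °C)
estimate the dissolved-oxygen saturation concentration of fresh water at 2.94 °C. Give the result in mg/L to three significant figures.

C_s = 14.652 − 0.41022×2.94 + 0.007991×2.94² − 7.7774×10⁻⁵×2.94³ = 13.51 mg/L.

C_s ≈ 13.5 mg/L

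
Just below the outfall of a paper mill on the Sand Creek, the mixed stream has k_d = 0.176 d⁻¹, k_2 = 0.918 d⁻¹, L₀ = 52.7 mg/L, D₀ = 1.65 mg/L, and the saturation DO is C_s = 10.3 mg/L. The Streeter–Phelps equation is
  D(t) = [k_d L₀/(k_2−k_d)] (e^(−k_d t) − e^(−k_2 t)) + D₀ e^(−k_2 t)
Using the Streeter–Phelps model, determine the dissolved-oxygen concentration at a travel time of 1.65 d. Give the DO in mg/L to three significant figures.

k_d L₀/(k_2−k_d) = 0.176×52.7/(0.918−0.176) = 9.275/0.7420 = 12.50 mg/L.
e^(−k_d t) = e^(−0.176×1.650) = 0.7480; e^(−k_2 t) = e^(−0.918×1.650) = 0.2199.
D = 12.50 × (0.7480 − 0.2199) + 1.65 × 0.2199 = 6.601 + 0.3628 = 6.964 mg/L.
DO = C_s − D = 10.3 − 6.964 = 3.336 mg/L.

DO ≈ 3.34 mg/L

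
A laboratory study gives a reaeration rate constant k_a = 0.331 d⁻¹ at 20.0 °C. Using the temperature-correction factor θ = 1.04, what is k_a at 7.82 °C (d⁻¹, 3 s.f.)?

k_a ≈ 0.205 d⁻¹

k_a(T₂) = k_a(T₁) · θ^(T₂−T₁) = 0.331 × 1.04^(7.82−20.0)
= 0.331 × 1.04^-12.2 = 0.331 × 0.6202 = 0.2053 d⁻¹.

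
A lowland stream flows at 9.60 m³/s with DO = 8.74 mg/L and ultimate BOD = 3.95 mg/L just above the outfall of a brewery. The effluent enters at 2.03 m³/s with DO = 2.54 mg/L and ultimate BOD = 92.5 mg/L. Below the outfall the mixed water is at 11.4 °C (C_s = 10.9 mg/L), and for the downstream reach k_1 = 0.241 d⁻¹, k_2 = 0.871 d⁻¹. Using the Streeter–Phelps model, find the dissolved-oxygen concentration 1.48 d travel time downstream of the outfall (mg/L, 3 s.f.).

Mixed DO = (9.60×8.74 + 2.03×2.54)/(9.60+2.03) = 89.06/11.63 = 7.658 mg/L.
Mixed L₀ = (9.60×3.95 + 2.03×92.5)/(11.63) = 225.7/11.63 = 19.41 mg/L.
Initial deficit D₀ = C_s − DO₀ = 10.9 − 7.658 = 3.242 mg/L.
D(1.48) = [0.241×19.41/(0.871−0.241)](e^(−0.241×1.48) − e^(−0.871×1.48)) + 3.242 e^(−0.871×1.48)
= 7.424 × (0.7000 − 0.2755) + 3.242 × 0.2755 = 4.044 mg/L.
DO = 10.9 − 4.044 = 6.856 mg/L.

DO ≈ 6.86 mg/L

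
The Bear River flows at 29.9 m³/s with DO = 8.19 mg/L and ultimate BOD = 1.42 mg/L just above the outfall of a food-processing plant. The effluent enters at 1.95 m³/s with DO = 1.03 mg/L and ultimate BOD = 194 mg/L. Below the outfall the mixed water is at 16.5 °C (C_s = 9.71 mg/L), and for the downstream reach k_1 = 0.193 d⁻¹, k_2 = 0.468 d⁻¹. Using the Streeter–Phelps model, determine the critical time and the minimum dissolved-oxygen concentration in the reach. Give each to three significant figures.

Mixed DO = (29.9×8.19 + 1.95×1.03)/(29.9+1.95) = 246.9/31.85 = 7.752 mg/L.
Mixed L₀ = (29.9×1.42 + 1.95×194)/(31.85) = 420.8/31.85 = 13.21 mg/L.
Initial deficit D₀ = C_s − DO₀ = 9.71 − 7.752 = 1.958 mg/L.
t_c = (1/0.2750) ln[(0.468/0.193)(1 − 1.958×0.2750/(0.193×13.21))] = 3.636 × ln(1.913) = 2.358 d.
D_c = (0.193/0.468) × 13.21 × e^(−0.193×2.358) = 0.4124 × 13.21 × 0.6344 = 3.456 mg/L.
Minimum DO = 9.71 − 3.456 = 6.254 mg/L.

t_c ≈ 2.36 d; minimum DO ≈ 6.25 mg/L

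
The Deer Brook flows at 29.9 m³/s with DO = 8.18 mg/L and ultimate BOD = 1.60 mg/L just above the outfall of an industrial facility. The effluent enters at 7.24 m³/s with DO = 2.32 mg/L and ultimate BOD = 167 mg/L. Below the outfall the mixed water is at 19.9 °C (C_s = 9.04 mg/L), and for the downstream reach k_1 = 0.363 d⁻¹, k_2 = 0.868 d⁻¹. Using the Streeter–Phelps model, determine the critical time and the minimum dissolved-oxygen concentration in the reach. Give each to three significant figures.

Mixed DO = (29.9×8.18 + 7.24×2.32)/(29.9+7.24) = 261.4/37.14 = 7.038 mg/L.
Mixed L₀ = (29.9×1.60 + 7.24×167)/(37.14) = 1257/37.14 = 33.84 mg/L.
Initial deficit D₀ = C_s − DO₀ = 9.04 − 7.038 = 2.002 mg/L.
t_c = (1/0.5050) ln[(0.868/0.363)(1 − 2.002×0.5050/(0.363×33.84))] = 1.980 × ln(2.194) = 1.556 d.
D_c = (0.363/0.868) × 33.84 × e^(−0.363×1.556) = 0.4182 × 33.84 × 0.5684 = 8.045 mg/L.
Minimum DO = 9.04 − 8.045 = 0.9952 mg/L.

t_c ≈ 1.56 d; minimum DO ≈ 0.995 mg/L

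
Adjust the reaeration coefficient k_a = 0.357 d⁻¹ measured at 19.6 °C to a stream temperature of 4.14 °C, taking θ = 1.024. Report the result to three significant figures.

k_a ≈ 0.247 d⁻¹

k_a(T₂) = k_a(T₁) · θ^(T₂−T₁) = 0.357 × 1.024^(4.14−19.6)
= 0.357 × 1.024^-15.5 = 0.357 × 0.6930 = 0.2474 d⁻¹.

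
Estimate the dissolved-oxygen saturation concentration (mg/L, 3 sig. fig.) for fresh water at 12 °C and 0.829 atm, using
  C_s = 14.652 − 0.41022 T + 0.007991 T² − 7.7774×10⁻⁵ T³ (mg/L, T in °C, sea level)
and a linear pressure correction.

At sea level: C_s = 14.652 − 0.41022×12 + 0.007991×12² − 7.7774×10⁻⁵×12³ = 10.75 mg/L.
Pressure correction: C_s' = 10.75 × 0.829 = 8.908 mg/L.

C_s ≈ 8.91 mg/L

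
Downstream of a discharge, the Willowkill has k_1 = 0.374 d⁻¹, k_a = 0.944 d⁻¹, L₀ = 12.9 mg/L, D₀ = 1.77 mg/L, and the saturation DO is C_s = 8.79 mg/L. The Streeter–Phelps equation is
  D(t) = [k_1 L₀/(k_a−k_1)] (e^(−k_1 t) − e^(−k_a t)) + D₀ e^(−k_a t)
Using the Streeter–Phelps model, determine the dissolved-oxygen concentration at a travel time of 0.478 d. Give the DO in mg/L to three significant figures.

DO ≈ 5.97 mg/L

k_1 L₀/(k_a−k_1) = 0.374×12.9/(0.944−0.374) = 4.825/0.5700 = 8.464 mg/L.
e^(−k_1 t) = e^(−0.374×0.4780) = 0.8363; e^(−k_a t) = e^(−0.944×0.4780) = 0.6368.
D = 8.464 × (0.8363 − 0.6368) + 1.77 × 0.6368 = 1.688 + 1.127 = 2.815 mg/L.
DO = C_s − D = 8.79 − 2.815 = 5.975 mg/L.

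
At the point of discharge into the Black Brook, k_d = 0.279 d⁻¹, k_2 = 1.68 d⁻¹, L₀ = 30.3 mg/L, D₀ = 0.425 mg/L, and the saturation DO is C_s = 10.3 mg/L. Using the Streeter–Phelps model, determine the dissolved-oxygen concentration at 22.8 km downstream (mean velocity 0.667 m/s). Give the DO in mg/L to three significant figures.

DO ≈ 7.78 mg/L

Travel time t = x/v = 22.8 km / (0.667 m/s) = 22800 m / 0.667 m/s = 34180 s = 0.3956 d.
k_d L₀/(k_2−k_d) = 0.279×30.3/(1.68−0.279) = 8.454/1.401 = 6.034 mg/L.
e^(−k_d t) = e^(−0.279×0.3956) = 0.8955; e^(−k_2 t) = e^(−1.68×0.3956) = 0.5144.
D = 6.034 × (0.8955 − 0.5144) + 0.425 × 0.5144 = 2.299 + 0.2186 = 2.518 mg/L.
DO = C_s − D = 10.3 − 2.518 = 7.782 mg/L.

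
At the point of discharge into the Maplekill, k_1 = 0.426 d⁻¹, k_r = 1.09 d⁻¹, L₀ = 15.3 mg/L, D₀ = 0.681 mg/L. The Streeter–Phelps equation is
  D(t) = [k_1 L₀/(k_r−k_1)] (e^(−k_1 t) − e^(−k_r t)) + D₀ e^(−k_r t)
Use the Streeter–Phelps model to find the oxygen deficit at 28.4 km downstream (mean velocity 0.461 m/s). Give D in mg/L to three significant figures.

D ≈ 3.05 mg/L

Travel time t = x/v = 28.4 km / (0.461 m/s) = 28400 m / 0.461 m/s = 61610 s = 0.7130 d.
k_1 L₀/(k_r−k_1) = 0.426×15.3/(1.09−0.426) = 6.518/0.6640 = 9.816 mg/L.
e^(−k_1 t) = e^(−0.426×0.7130) = 0.7380; e^(−k_r t) = e^(−1.09×0.7130) = 0.4597.
D = 9.816 × (0.7380 − 0.4597) + 0.681 × 0.4597 = 2.732 + 0.3131 = 3.045 mg/L.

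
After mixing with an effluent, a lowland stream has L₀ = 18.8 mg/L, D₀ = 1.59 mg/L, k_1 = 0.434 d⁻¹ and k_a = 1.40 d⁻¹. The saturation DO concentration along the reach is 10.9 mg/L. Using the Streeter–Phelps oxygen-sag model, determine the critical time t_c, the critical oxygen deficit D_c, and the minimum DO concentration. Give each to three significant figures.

t_c ≈ 0.997 d; D_c ≈ 3.78 mg/L; min DO ≈ 7.12 mg/L

t_c = [1/(k_a−k_1)] ln[(k_a/k_1)(1 − D₀(k_a−k_1)/(k_1 L₀))]
= [1/(1.40−0.434)] ln[(1.40/0.434)(1 − 1.59×0.9660/(0.434×18.8))]
= (1/0.9660) ln[3.226 × 0.8118] = 1.035 × ln(2.619) = 1.035 × 0.9626 = 0.9965 d.
L(t_c) = L₀ e^(−k_1 t_c) = 18.8 × 0.6489 = 12.20 mg/L, and at the critical point k_a D_c = k_1 L, so D_c = (0.434/1.40) × 12.20 = 3.782 mg/L.
Minimum DO = C_s − D_c = 10.9 − 3.782 = 7.118 mg/L.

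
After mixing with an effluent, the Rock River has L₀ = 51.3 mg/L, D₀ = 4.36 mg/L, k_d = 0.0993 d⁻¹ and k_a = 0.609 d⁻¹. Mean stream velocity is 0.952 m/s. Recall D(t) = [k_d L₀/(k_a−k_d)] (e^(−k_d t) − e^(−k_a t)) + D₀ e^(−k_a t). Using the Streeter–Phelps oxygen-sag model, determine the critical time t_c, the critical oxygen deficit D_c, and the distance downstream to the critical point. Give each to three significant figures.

t_c ≈ 2.43 d; D_c ≈ 6.57 mg/L; x_c ≈ 200 km

With k_a/k_d = 6.133 and 1 − D₀(k_a−k_d)/(k_d L₀) = 0.5638,
t_c = ln(6.133 × 0.5638) / (0.609 − 0.0993) = ln(3.457) / 0.5097 = 1.241/0.5097 = 2.434 d.
D_c = (k_d/k_a) L₀ e^(−k_d t_c) = (0.0993/0.609) × 51.3 × e^(−0.0993×2.434) = 0.1631 × 51.3 × 0.7853 = 6.569 mg/L.
x_c = v t_c = 0.952 m/s × 2.434 d × 86400 s/d = 200200 m ≈ 200 km.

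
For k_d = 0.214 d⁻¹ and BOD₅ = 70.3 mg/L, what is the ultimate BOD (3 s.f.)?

BOD₅ = L₀(1 − e^(−5k_d)) ⇒ L₀ = BOD₅ / (1 − e^(−5×0.214))
= 70.3 / (1 − 0.3430) = 70.3 / 0.6570 = 107.0 mg/L.

L₀ ≈ 107 mg/L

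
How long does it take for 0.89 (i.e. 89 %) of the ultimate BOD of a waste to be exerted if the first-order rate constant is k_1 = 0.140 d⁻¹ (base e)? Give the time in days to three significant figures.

y/L₀ = 1 − e^(−k_1 t) = 0.89 ⇒ e^(−k_1 t) = 0.110
t = −ln(0.110) / 0.140 = 2.207 / 0.140 = 15.77 d.

t ≈ 15.8 d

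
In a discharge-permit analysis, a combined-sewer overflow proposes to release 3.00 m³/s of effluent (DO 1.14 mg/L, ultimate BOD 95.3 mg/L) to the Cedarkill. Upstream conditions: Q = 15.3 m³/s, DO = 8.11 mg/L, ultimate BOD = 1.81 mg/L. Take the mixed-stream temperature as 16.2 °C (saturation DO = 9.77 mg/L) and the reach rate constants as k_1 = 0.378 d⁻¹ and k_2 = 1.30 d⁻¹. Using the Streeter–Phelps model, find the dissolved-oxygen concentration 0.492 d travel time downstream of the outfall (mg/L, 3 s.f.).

DO ≈ 6.16 mg/L

Mixed DO = (15.3×8.11 + 3.00×1.14)/(15.3+3.00) = 127.5/18.30 = 6.967 mg/L.
Mixed L₀ = (15.3×1.81 + 3.00×95.3)/(18.30) = 313.6/18.30 = 17.14 mg/L.
Initial deficit D₀ = C_s − DO₀ = 9.77 − 6.967 = 2.803 mg/L.
D(0.492) = [0.378×17.14/(1.30−0.378)](e^(−0.378×0.492) − e^(−1.30×0.492)) + 2.803 e^(−1.30×0.492)
= 7.025 × (0.8303 − 0.5275) + 2.803 × 0.5275 = 3.606 mg/L.
DO = 9.77 − 3.606 = 6.164 mg/L.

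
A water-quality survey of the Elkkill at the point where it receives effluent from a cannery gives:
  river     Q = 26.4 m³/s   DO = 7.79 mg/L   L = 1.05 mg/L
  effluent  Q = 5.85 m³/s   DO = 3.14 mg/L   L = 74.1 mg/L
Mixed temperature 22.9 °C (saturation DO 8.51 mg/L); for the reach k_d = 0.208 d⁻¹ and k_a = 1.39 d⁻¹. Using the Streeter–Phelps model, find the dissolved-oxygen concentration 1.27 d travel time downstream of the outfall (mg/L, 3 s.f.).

DO ≈ 6.74 mg/L

Mixed DO = (26.4×7.79 + 5.85×3.14)/(26.4+5.85) = 224.0/32.25 = 6.947 mg/L.
Mixed L₀ = (26.4×1.05 + 5.85×74.1)/(32.25) = 461.2/32.25 = 14.30 mg/L.
Initial deficit D₀ = C_s − DO₀ = 8.51 − 6.947 = 1.563 mg/L.
D(1.27) = [0.208×14.30/(1.39−0.208)](e^(−0.208×1.27) − e^(−1.39×1.27)) + 1.563 e^(−1.39×1.27)
= 2.517 × (0.7679 − 0.1711) + 1.563 × 0.1711 = 1.769 mg/L.
DO = 8.51 − 1.769 = 6.741 mg/L.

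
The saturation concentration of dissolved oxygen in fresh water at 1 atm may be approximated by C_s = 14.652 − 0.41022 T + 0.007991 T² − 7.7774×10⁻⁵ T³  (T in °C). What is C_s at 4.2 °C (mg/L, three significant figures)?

C_s = 14.652 − 0.41022×4.2 + 0.007991×4.2² − 7.7774×10⁻⁵×4.2³ = 13.06 mg/L.

C_s ≈ 13.1 mg/L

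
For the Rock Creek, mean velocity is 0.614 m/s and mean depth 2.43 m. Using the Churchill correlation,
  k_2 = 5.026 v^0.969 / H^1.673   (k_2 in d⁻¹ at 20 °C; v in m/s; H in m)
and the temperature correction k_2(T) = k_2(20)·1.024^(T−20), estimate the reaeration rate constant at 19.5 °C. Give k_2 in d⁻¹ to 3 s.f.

k_2 ≈ 0.701 d⁻¹

k_2(20) = 5.026 × 0.614^0.969 / 2.43^1.673 = 5.026 × 0.6234 / 4.417 = 0.7093 d⁻¹.
k_2(19.5) = 0.7093 × 1.024^(19.5−20) = 0.7093 × 0.9882 = 0.7010 d⁻¹.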